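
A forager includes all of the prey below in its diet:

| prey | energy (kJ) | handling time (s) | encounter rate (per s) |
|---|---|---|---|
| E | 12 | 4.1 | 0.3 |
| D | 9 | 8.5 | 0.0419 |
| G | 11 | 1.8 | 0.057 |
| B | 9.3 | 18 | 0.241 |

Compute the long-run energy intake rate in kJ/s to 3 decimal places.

R = Σλ_iE_i / (1 + Σλ_ih_i)
Numerator: 0.3×12 + 0.0419×9 + 0.057×11 + 0.241×9.3 = 6.845
Denominator: 1 + 0.3×4.1 + 0.0419×8.5 + 0.057×1.8 + 0.241×18 = 7.027
R = 6.845/7.027 = 0.9742 kJ/s

0.974 kJ/s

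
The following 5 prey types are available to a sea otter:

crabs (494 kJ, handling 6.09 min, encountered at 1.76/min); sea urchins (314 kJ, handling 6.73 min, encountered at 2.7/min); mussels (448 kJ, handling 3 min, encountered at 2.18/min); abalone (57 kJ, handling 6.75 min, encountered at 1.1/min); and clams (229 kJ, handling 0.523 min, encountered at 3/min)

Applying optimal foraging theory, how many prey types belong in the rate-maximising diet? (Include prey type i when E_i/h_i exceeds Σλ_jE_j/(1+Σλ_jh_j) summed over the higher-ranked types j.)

E/h in descending order: clams 438, mussels 149, crabs 81.1, sea urchins 46.7, abalone 8.44 kJ/min. The optimal diet is the largest prefix of this list for which every included type satisfies E_i/h_i > R on the types above it.
Rate on top 1: 267.4. mussels: 149 < 267.4 → exclude; stop.
Optimal diet: clams — 1 of 5 types.

1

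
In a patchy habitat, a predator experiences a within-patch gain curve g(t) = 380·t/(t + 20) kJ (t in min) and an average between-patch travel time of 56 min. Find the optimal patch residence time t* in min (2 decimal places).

33.47 min

By the marginal value theorem, leave when the instantaneous gain rate g'(t) equals the habitat-wide average g(t)/(T + t).
g'(t) = 380·20/(t + 20)². Setting 380·20/(t+20)² = 380t/[(t+20)(56+t)] gives 20(56+t) = t(t+20), so t² = 20×56 = 1120.
t* = √1120 = 33.47 min.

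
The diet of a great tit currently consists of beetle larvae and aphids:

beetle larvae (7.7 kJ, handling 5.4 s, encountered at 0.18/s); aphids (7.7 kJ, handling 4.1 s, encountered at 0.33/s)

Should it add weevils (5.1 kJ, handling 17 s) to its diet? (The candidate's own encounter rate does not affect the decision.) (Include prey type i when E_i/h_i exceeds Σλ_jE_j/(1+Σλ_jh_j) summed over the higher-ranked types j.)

On beetle larvae and aphids alone, R = ΣλE/(1+Σλh) = 3.927/3.325 = 1.181 kJ/s.
weevils: E/h = 5.1/17 = 0.3 kJ/s.
0.3 < 1.181, so adding weevils would lower the average — exclude it.

No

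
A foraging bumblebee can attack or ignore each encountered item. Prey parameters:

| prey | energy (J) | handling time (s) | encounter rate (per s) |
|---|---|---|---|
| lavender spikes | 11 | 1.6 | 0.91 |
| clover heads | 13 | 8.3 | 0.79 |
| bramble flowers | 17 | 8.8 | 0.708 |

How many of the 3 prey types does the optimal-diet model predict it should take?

1

Rank by E/h (J/s): lavender spikes 6.88, bramble flowers 1.93, clover heads 1.57. Include each in turn until the next type's E/h falls below the running intake rate.
Rate on top 1: 4.076. bramble flowers: 1.93 < 4.076 → exclude; stop.
Optimal diet: lavender spikes — 1 of 3 types.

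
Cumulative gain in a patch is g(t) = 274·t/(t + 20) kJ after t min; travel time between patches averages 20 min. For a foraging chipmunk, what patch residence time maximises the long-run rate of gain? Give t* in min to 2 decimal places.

20.00 min

By the marginal value theorem, leave when the instantaneous gain rate g'(t) equals the habitat-wide average g(t)/(T + t).
g'(t) = 274·20/(t + 20)². Setting 274·20/(t+20)² = 274t/[(t+20)(20+t)] gives 20(20+t) = t(t+20), so t² = 20×20 = 400.
t* = √400 = 20 min.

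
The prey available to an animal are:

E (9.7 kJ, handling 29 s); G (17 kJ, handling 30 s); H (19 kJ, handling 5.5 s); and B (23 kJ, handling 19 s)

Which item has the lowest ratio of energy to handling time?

E

Profitability E/h (kJ/s): E = 9.7/29 = 0.334, G = 17/30 = 0.567, H = 19/5.5 = 3.45, B = 23/19 = 1.21.
Ranked: H > B > G > E.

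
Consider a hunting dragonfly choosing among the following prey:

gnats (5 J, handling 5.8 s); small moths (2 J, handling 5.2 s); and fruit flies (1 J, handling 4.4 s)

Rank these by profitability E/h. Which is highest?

gnats

Profitability E/h (J/s): gnats = 5/5.8 = 0.862, small moths = 2/5.2 = 0.385, fruit flies = 1/4.4 = 0.227.
Ranked: gnats > small moths > fruit flies.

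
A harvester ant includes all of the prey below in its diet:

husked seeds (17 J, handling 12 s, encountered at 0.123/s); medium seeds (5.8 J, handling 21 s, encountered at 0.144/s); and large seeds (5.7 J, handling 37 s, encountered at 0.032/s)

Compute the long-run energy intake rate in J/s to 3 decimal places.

R = Σλ_iE_i / (1 + Σλ_ih_i)
Numerator: 0.123×17 + 0.144×5.8 + 0.032×5.7 = 3.109
Denominator: 1 + 0.123×12 + 0.144×21 + 0.032×37 = 6.684
R = 3.109/6.684 = 0.4651 J/s

0.465 J/s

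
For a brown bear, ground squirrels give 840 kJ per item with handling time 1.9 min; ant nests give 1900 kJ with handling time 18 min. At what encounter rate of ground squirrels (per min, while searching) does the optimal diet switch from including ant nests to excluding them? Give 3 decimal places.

0.165 per min

At the threshold, the rate on ground squirrels alone equals the profitability of ant nests: λ·840/(1 + λ·1.9) = 1900/18 = 105.6.
Rearranging, λ(840 − 105.6×1.9) = 105.6, so λ = 105.6/639.4 = 0.1651 per min.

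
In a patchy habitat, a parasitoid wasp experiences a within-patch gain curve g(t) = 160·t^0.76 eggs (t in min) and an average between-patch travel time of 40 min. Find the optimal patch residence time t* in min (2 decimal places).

Maximise g(t)/(T+t): set derivative to zero → g'(t)(T+t) = g(t).
g'(t) = 0.76·160·t^-0.24. Setting 0.76·160·t^-0.24 = 160·t^0.76/(40+t) gives 0.76(40+t) = t, so 0.24·t = 0.76×40.
t* = 0.76×40/0.24 = 126.7 min.

126.67 min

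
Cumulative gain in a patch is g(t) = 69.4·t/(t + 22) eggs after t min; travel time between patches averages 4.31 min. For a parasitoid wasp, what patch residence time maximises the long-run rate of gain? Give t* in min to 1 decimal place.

9.7 min

Optimal t* satisfies g'(t*) = g(t*)/(T + t*).
g'(t) = 69.4·22/(t + 22)². Setting 69.4·22/(t+22)² = 69.4t/[(t+22)(4.31+t)] gives 22(4.31+t) = t(t+22), so t² = 22×4.31 = 94.82.
t* = √94.82 = 9.738 min.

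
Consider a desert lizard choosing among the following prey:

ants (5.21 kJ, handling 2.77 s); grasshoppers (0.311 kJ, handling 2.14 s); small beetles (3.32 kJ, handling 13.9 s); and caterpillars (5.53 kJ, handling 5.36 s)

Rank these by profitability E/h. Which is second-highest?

caterpillars

Profitability E/h (kJ/s): ants = 5.21/2.77 = 1.88, grasshoppers = 0.311/2.14 = 0.145, small beetles = 3.32/13.9 = 0.239, caterpillars = 5.53/5.36 = 1.03.
Ranked: ants > caterpillars > small beetles > grasshoppers.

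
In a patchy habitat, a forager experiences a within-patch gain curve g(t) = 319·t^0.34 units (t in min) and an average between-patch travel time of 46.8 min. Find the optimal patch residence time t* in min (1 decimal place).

24.1 min

Optimal t* satisfies g'(t*) = g(t*)/(T + t*).
g'(t) = 0.34·319·t^-0.66. Setting 0.34·319·t^-0.66 = 319·t^0.34/(46.8+t) gives 0.34(46.8+t) = t, so 0.66·t = 0.34×46.8.
t* = 0.34×46.8/0.66 = 24.11 min.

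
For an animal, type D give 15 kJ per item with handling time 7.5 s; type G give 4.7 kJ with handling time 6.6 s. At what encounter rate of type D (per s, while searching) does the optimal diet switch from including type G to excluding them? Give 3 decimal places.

0.074 per s

The zero-one rule: include type G iff E₂/h₂ > λE₁/(1+λh₁). Equality gives the switch point.
λE₁h₂ = E₂ + λE₂h₁ ⇒ λ = E₂/(E₁h₂ − E₂h₁) = 4.7/(99 − 35.25) = 0.07373 per s.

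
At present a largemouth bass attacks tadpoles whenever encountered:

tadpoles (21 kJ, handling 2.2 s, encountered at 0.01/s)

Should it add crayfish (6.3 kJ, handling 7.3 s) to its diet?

Yes

Intake rate on the current diet: R = (0.01×21) / (1 + 0.01×2.2) = 0.21/1.022 = 0.2055 kJ/s.
crayfish: E/h = 6.3/7.3 = 0.863 kJ/s.
0.863 > 0.2055, so adding crayfish raises the average — include it.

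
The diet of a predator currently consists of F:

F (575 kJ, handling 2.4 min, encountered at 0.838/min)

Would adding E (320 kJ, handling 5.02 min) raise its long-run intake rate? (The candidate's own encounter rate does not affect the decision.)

Intake rate on the current diet: R = (0.838×575) / (1 + 0.838×2.4) = 481.8/3.011 = 160 kJ/min.
E: E/h = 320/5.02 = 63.75 kJ/min.
63.75 < 160, so adding E would lower the average — exclude it.

No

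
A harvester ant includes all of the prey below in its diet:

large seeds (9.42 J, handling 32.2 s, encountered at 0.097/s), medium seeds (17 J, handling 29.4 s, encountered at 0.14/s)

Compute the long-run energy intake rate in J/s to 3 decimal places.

Energy encountered per unit search time: 0.097×9.42 + 0.14×17 = 3.294 J/s.
Handling time per unit search time: 0.097×32.2 + 0.14×29.4 = 7.239.
Rate = 3.294/(1 + 7.239) = 0.3998 J/s.

0.400 J/s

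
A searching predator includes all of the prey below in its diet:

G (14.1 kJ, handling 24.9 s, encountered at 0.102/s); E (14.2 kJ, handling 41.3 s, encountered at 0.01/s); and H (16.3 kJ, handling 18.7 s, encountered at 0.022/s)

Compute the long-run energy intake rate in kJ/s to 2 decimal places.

R = Σλ_iE_i / (1 + Σλ_ih_i)
Numerator: 0.102×14.1 + 0.01×14.2 + 0.022×16.3 = 1.939
Denominator: 1 + 0.102×24.9 + 0.01×41.3 + 0.022×18.7 = 4.364
R = 1.939/4.364 = 0.4443 kJ/s

0.44 kJ/s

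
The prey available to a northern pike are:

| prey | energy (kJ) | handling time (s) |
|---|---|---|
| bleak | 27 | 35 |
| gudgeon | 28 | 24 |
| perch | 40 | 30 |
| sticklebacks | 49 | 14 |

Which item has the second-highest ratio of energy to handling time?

Profitability E/h (kJ/s): bleak = 27/35 = 0.771, gudgeon = 28/24 = 1.17, perch = 40/30 = 1.33, sticklebacks = 49/14 = 3.5.
Ranked: sticklebacks > perch > gudgeon > bleak.

perch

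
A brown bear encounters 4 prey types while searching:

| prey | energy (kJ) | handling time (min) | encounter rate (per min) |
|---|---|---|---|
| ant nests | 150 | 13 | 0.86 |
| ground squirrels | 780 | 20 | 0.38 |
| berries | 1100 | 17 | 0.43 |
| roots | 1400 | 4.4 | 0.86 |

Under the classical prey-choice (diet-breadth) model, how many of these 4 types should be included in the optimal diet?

1

Rank by E/h (kJ/min): roots 318, berries 64.7, ground squirrels 39, ant nests 11.5. Include each in turn until the next type's E/h falls below the running intake rate.
Rate on top 1: 251.7. berries: 64.7 < 251.7 → exclude; stop.
Optimal diet: roots — 1 of 4 types.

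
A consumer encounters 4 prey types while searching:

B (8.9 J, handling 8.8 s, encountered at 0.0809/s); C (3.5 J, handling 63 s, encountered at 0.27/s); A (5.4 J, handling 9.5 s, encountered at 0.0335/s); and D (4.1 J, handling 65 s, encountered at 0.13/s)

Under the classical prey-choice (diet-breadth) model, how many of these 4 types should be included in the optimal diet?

E/h in descending order: B 1.01, A 0.568, D 0.0631, C 0.0556 J/s. The optimal diet is the largest prefix of this list for which every included type satisfies E_i/h_i > R on the types above it.
Rate on top 1: 0.4206. A: 0.568 > 0.4206 → include.
Rate on top 2: 0.4438. D: 0.0631 < 0.4438 → exclude; stop.
Optimal diet: B, A — 2 of 4 types.

2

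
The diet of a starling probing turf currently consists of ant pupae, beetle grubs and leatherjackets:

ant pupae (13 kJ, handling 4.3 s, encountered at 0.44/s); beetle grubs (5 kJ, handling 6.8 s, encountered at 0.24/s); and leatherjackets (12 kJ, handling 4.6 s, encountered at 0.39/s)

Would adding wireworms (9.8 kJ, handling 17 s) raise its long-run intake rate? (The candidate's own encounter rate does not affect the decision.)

No

Intake rate on the current diet: R = (0.44×13 + 0.24×5 + 0.39×12) / (1 + 0.44×4.3 + 0.24×6.8 + 0.39×4.6) = 11.6/6.318 = 1.836 kJ/s.
wireworms: E/h = 9.8/17 = 0.5765 kJ/s.
Since 0.5765 < R, time spent handling wireworms is better spent searching.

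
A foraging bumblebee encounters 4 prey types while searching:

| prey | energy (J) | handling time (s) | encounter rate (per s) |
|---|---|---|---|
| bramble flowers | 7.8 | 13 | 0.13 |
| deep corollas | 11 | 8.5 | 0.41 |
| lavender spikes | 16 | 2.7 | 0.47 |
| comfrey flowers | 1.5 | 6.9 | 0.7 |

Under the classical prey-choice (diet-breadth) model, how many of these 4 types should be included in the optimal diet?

E/h in descending order: lavender spikes 5.93, deep corollas 1.29, bramble flowers 0.6, comfrey flowers 0.217 J/s. The optimal diet is the largest prefix of this list for which every included type satisfies E_i/h_i > R on the types above it.
Rate on top 1: 3.314. deep corollas: 1.29 < 3.314 → exclude; stop.
Optimal diet: lavender spikes — 1 of 4 types.

1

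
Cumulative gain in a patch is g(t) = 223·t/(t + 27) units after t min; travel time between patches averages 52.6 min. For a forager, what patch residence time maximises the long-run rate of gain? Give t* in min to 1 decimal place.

Maximise g(t)/(T+t): set derivative to zero → g'(t)(T+t) = g(t).
g'(t) = 223·27/(t + 27)². Setting 223·27/(t+27)² = 223t/[(t+27)(52.6+t)] gives 27(52.6+t) = t(t+27), so t² = 27×52.6 = 1420.
t* = √1420 = 37.69 min.

37.7 min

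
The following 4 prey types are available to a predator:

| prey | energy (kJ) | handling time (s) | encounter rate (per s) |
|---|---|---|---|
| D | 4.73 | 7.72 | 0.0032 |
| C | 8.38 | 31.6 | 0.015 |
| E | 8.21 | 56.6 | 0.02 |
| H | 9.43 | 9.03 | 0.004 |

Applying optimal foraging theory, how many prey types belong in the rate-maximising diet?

E/h in descending order: H 1.04, D 0.613, C 0.265, E 0.145 kJ/s. The optimal diet is the largest prefix of this list for which every included type satisfies E_i/h_i > R on the types above it.
Rate on top 1: 0.03641. D: 0.613 > 0.03641 → include.
Rate on top 2: 0.04983. C: 0.265 > 0.04983 → include.
Rate on top 3: 0.1163. E: 0.145 > 0.1163 → include.
Optimal diet: H, D, C, E — 4 of 4 types.

4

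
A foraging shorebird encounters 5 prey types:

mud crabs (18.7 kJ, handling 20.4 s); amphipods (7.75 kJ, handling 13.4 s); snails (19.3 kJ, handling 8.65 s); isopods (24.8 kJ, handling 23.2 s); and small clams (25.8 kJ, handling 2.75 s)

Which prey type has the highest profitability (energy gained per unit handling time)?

In descending order of E/h:
small clams: 25.8/2.75 = 9.38 kJ/s
snails: 19.3/8.65 = 2.23 kJ/s
isopods: 24.8/23.2 = 1.07 kJ/s
mud crabs: 18.7/20.4 = 0.917 kJ/s
amphipods: 7.75/13.4 = 0.578 kJ/s

small clams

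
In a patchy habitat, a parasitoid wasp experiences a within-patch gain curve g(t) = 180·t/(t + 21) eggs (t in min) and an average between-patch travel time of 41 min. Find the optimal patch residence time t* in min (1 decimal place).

Maximise g(t)/(T+t): set derivative to zero → g'(t)(T+t) = g(t).
g'(t) = 180·21/(t + 21)². Setting 180·21/(t+21)² = 180t/[(t+21)(41+t)] gives 21(41+t) = t(t+21), so t² = 21×41 = 861.
t* = √861 = 29.34 min.

29.3 min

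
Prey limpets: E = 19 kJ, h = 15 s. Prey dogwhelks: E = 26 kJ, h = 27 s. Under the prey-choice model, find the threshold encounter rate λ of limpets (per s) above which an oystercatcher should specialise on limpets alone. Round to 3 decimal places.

0.211 per s

Drop dogwhelks once their profitability E₂/h₂ falls below the rate achievable on limpets alone: E₂/h₂ = λE₁/(1 + λh₁).
Solve for λ: λE₁h₂ = E₂(1 + λh₁) → λ(E₁h₂ − E₂h₁) = E₂ → λ = E₂/(E₁h₂ − E₂h₁).
λ = 26/(19×27 − 26×15) = 26/123 = 0.2114 per s.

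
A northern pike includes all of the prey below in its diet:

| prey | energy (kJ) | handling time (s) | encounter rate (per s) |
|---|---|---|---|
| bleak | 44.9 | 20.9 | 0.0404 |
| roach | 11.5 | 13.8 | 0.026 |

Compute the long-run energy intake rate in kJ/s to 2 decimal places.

R = (0.0404×44.9 + 0.026×11.5) / (1 + 0.0404×20.9 + 0.026×13.8) = 2.113/2.203 = 0.9591 kJ/s.

0.96 kJ/s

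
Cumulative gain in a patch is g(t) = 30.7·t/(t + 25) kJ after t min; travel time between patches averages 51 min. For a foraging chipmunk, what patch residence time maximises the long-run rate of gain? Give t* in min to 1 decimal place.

35.7 min

Optimal t* satisfies g'(t*) = g(t*)/(T + t*).
g'(t) = 30.7·25/(t + 25)². Setting 30.7·25/(t+25)² = 30.7t/[(t+25)(51+t)] gives 25(51+t) = t(t+25), so t² = 25×51 = 1275.
t* = √1275 = 35.71 min.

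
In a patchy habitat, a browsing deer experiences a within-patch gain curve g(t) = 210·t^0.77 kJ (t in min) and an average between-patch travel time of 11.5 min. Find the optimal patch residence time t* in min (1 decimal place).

38.5 min

Optimal t* satisfies g'(t*) = g(t*)/(T + t*).
g'(t) = 0.77·210·t^-0.23. Setting 0.77·210·t^-0.23 = 210·t^0.77/(11.5+t) gives 0.77(11.5+t) = t, so 0.23·t = 0.77×11.5.
t* = 0.77×11.5/0.23 = 38.5 min.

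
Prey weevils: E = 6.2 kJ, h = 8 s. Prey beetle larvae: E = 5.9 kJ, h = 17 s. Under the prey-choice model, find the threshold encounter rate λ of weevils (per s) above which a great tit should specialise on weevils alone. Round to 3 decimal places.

The zero-one rule: include beetle larvae iff E₂/h₂ > λE₁/(1+λh₁). Equality gives the switch point.
λE₁h₂ = E₂ + λE₂h₁ ⇒ λ = E₂/(E₁h₂ − E₂h₁) = 5.9/(105.4 − 47.2) = 0.1014 per s.

0.101 per s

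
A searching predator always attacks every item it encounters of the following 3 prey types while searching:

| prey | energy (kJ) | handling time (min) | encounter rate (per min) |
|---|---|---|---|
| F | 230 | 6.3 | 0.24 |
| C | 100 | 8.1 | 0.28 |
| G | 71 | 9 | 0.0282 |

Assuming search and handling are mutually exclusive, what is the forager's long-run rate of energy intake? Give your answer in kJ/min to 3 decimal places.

R = Σλ_iE_i / (1 + Σλ_ih_i)
Numerator: 0.24×230 + 0.28×100 + 0.0282×71 = 85.2
Denominator: 1 + 0.24×6.3 + 0.28×8.1 + 0.0282×9 = 5.034
R = 85.2/5.034 = 16.93 kJ/min

16.926 kJ/min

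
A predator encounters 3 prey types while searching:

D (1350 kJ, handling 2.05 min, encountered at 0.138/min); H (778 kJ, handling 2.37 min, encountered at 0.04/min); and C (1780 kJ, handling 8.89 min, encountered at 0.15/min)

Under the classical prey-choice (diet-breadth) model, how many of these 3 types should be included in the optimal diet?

3

Rank by E/h (kJ/min): D 659, H 328, C 200. Include each in turn until the next type's E/h falls below the running intake rate.
Rate on top 1: 145.2. H: 328 > 145.2 → include.
Rate on top 2: 157.8. C: 200 > 157.8 → include.
Optimal diet: D, H, C — 3 of 3 types.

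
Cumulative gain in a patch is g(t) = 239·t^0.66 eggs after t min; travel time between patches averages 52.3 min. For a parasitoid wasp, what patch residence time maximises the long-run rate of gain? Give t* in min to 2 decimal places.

Maximise g(t)/(T+t): set derivative to zero → g'(t)(T+t) = g(t).
g'(t) = 0.66·239·t^-0.34. Setting 0.66·239·t^-0.34 = 239·t^0.66/(52.3+t) gives 0.66(52.3+t) = t, so 0.34·t = 0.66×52.3.
t* = 0.66×52.3/0.34 = 101.5 min.

101.52 min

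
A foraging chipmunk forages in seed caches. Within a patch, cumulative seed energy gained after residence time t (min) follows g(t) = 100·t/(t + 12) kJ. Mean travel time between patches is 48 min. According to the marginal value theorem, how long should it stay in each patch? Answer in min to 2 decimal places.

Optimal t* satisfies g'(t*) = g(t*)/(T + t*).
g'(t) = 100·12/(t + 12)². Setting 100·12/(t+12)² = 100t/[(t+12)(48+t)] gives 12(48+t) = t(t+12), so t² = 12×48 = 576.
t* = √576 = 24 min.

24.00 min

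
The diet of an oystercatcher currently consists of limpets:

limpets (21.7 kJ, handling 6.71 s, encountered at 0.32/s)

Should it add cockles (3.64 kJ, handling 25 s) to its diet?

No

Intake rate on the current diet: R = (0.32×21.7) / (1 + 0.32×6.71) = 6.944/3.147 = 2.206 kJ/s.
Profitability of cockles: 3.64/25 = 0.1456 kJ/s.
Since 0.1456 < R, time spent handling cockles is better spent searching.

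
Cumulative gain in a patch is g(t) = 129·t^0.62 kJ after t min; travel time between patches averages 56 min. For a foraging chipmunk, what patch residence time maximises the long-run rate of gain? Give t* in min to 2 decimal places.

Optimal t* satisfies g'(t*) = g(t*)/(T + t*).
g'(t) = 0.62·129·t^-0.38. Setting 0.62·129·t^-0.38 = 129·t^0.62/(56+t) gives 0.62(56+t) = t, so 0.38·t = 0.62×56.
t* = 0.62×56/0.38 = 91.37 min.

91.37 min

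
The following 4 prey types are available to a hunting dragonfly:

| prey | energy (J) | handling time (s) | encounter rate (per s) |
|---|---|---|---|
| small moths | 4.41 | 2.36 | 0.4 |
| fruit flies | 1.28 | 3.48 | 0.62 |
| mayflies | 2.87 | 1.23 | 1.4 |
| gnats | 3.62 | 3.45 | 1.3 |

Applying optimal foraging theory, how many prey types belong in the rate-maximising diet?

Rank by E/h (J/s): mayflies 2.33, small moths 1.87, gnats 1.05, fruit flies 0.368. Include each in turn until the next type's E/h falls below the running intake rate.
Rate on top 1: 1.476. small moths: 1.87 > 1.476 → include.
Rate on top 2: 1.577. gnats: 1.05 < 1.577 → exclude; stop.
Optimal diet: mayflies, small moths — 2 of 4 types.

2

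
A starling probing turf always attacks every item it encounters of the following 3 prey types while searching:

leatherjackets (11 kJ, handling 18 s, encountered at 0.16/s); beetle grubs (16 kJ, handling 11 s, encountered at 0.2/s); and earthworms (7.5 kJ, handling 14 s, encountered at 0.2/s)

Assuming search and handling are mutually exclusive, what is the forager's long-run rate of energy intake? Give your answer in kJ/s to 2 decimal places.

Energy encountered per unit search time: 0.16×11 + 0.2×16 + 0.2×7.5 = 6.46 kJ/s.
Handling time per unit search time: 0.16×18 + 0.2×11 + 0.2×14 = 7.88.
Rate = 6.46/(1 + 7.88) = 0.7275 kJ/s.

0.73 kJ/s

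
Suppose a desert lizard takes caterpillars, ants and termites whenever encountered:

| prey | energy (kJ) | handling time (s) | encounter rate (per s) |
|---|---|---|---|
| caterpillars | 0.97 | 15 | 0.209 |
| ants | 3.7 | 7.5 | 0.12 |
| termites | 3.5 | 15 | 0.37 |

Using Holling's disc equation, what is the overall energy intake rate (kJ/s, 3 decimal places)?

0.183 kJ/s

R = Σλ_iE_i / (1 + Σλ_ih_i)
Numerator: 0.209×0.97 + 0.12×3.7 + 0.37×3.5 = 1.942
Denominator: 1 + 0.209×15 + 0.12×7.5 + 0.37×15 = 10.58
R = 1.942/10.58 = 0.1834 kJ/s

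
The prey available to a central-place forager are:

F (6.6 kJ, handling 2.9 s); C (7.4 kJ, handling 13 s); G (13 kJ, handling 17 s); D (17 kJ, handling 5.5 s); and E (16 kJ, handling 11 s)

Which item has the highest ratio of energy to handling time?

D

In descending order of E/h:
D: 17/5.5 = 3.09 kJ/s
F: 6.6/2.9 = 2.28 kJ/s
E: 16/11 = 1.45 kJ/s
G: 13/17 = 0.765 kJ/s
C: 7.4/13 = 0.569 kJ/s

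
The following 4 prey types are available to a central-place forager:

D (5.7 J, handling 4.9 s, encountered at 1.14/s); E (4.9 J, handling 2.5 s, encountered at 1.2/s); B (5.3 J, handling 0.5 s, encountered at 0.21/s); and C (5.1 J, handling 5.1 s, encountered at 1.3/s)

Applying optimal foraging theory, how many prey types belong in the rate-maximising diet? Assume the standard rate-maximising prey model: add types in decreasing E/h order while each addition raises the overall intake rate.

2

Rank by E/h (J/s): B 10.6, E 1.96, D 1.16, C 1. Include each in turn until the next type's E/h falls below the running intake rate.
Rate on top 1: 1.007. E: 1.96 > 1.007 → include.
Rate on top 2: 1.704. D: 1.16 < 1.704 → exclude; stop.
Optimal diet: B, E — 2 of 4 types.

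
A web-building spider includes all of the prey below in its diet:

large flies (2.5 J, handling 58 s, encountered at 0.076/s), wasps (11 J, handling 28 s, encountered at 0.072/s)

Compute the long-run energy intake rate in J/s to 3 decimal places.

0.132 J/s

R = Σλ_iE_i / (1 + Σλ_ih_i)
Numerator: 0.076×2.5 + 0.072×11 = 0.982
Denominator: 1 + 0.076×58 + 0.072×28 = 7.424
R = 0.982/7.424 = 0.1323 J/s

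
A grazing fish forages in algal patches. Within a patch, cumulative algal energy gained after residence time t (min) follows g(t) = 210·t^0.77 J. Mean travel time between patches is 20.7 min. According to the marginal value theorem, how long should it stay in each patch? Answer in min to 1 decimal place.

Maximise g(t)/(T+t): set derivative to zero → g'(t)(T+t) = g(t).
g'(t) = 0.77·210·t^-0.23. Setting 0.77·210·t^-0.23 = 210·t^0.77/(20.7+t) gives 0.77(20.7+t) = t, so 0.23·t = 0.77×20.7.
t* = 0.77×20.7/0.23 = 69.3 min.

69.3 min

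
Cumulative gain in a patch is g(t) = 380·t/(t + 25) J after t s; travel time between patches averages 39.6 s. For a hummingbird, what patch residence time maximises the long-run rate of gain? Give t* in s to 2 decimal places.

31.46 s

By the marginal value theorem, leave when the instantaneous gain rate g'(t) equals the habitat-wide average g(t)/(T + t).
g'(t) = 380·25/(t + 25)². Setting 380·25/(t+25)² = 380t/[(t+25)(39.6+t)] gives 25(39.6+t) = t(t+25), so t² = 25×39.6 = 990.
t* = √990 = 31.46 s.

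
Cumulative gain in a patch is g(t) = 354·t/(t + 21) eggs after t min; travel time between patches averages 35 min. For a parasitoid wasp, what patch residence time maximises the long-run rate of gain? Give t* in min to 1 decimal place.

By the marginal value theorem, leave when the instantaneous gain rate g'(t) equals the habitat-wide average g(t)/(T + t).
g'(t) = 354·21/(t + 21)². Setting 354·21/(t+21)² = 354t/[(t+21)(35+t)] gives 21(35+t) = t(t+21), so t² = 21×35 = 735.
t* = √735 = 27.11 min.

27.1 min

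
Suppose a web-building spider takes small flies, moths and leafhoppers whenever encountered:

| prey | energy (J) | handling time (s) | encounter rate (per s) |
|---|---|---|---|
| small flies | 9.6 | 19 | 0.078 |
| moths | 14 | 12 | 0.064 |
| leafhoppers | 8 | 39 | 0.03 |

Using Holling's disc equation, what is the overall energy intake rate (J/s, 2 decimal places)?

0.43 J/s

R = Σλ_iE_i / (1 + Σλ_ih_i)
Numerator: 0.078×9.6 + 0.064×14 + 0.03×8 = 1.885
Denominator: 1 + 0.078×19 + 0.064×12 + 0.03×39 = 4.42
R = 1.885/4.42 = 0.4264 J/s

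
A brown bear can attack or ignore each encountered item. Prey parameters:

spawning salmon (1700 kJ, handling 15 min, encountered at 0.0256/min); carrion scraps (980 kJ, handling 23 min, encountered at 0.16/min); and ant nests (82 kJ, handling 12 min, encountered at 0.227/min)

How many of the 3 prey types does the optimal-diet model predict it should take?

2

E/h in descending order: spawning salmon 113, carrion scraps 42.6, ant nests 6.83 kJ/min. The optimal diet is the largest prefix of this list for which every included type satisfies E_i/h_i > R on the types above it.
Rate on top 1: 31.45. carrion scraps: 42.6 > 31.45 → include.
Rate on top 2: 39.56. ant nests: 6.83 < 39.56 → exclude; stop.
Optimal diet: spawning salmon, carrion scraps — 2 of 3 types.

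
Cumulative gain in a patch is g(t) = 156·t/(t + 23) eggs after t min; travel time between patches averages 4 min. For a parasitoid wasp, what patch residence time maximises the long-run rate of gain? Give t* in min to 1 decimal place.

Optimal t* satisfies g'(t*) = g(t*)/(T + t*).
g'(t) = 156·23/(t + 23)². Setting 156·23/(t+23)² = 156t/[(t+23)(4+t)] gives 23(4+t) = t(t+23), so t² = 23×4 = 92.
t* = √92 = 9.592 min.

9.6 min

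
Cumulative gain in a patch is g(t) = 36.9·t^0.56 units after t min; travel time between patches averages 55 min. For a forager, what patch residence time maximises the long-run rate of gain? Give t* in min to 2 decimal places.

70.00 min

Maximise g(t)/(T+t): set derivative to zero → g'(t)(T+t) = g(t).
g'(t) = 0.56·36.9·t^-0.44. Setting 0.56·36.9·t^-0.44 = 36.9·t^0.56/(55+t) gives 0.56(55+t) = t, so 0.44·t = 0.56×55.
t* = 0.56×55/0.44 = 70 min.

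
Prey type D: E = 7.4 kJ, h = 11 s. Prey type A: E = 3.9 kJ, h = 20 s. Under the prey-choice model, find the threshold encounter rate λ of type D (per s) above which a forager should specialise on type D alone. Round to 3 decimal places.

0.037 per s

Drop type A once their profitability E₂/h₂ falls below the rate achievable on type D alone: E₂/h₂ = λE₁/(1 + λh₁).
Solve for λ: λE₁h₂ = E₂(1 + λh₁) → λ(E₁h₂ − E₂h₁) = E₂ → λ = E₂/(E₁h₂ − E₂h₁).
λ = 3.9/(7.4×20 − 3.9×11) = 3.9/105.1 = 0.03711 per s.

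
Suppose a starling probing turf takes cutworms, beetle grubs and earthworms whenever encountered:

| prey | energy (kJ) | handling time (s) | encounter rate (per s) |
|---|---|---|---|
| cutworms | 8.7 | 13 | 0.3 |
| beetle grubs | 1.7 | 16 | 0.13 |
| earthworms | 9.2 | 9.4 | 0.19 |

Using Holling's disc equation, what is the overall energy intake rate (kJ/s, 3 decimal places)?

Energy encountered per unit search time: 0.3×8.7 + 0.13×1.7 + 0.19×9.2 = 4.579 kJ/s.
Handling time per unit search time: 0.3×13 + 0.13×16 + 0.19×9.4 = 7.766.
Rate = 4.579/(1 + 7.766) = 0.5224 kJ/s.

0.522 kJ/s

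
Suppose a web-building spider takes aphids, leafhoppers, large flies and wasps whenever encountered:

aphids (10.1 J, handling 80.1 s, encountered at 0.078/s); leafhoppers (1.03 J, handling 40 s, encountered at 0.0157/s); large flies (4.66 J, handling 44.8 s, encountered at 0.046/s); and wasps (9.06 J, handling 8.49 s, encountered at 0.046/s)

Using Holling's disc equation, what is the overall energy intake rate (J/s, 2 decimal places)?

Energy encountered per unit search time: 0.078×10.1 + 0.0157×1.03 + 0.046×4.66 + 0.046×9.06 = 1.435 J/s.
Handling time per unit search time: 0.078×80.1 + 0.0157×40 + 0.046×44.8 + 0.046×8.49 = 9.327.
Rate = 1.435/(1 + 9.327) = 0.139 J/s.

0.14 J/s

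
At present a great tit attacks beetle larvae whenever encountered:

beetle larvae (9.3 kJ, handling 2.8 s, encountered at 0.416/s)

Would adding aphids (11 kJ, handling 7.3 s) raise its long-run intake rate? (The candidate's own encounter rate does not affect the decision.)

No

Current rate: (0.416×9.3)/(1 + 0.416×2.8) = 1.787 kJ/s.
Profitability of aphids: 11/7.3 = 1.507 kJ/s.
Since 1.507 < R, time spent handling aphids is better spent searching.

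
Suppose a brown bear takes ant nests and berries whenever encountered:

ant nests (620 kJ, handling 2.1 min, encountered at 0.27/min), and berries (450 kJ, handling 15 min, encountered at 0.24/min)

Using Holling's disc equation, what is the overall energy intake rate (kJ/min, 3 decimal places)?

Energy encountered per unit search time: 0.27×620 + 0.24×450 = 275.4 kJ/min.
Handling time per unit search time: 0.27×2.1 + 0.24×15 = 4.167.
Rate = 275.4/(1 + 4.167) = 53.3 kJ/min.

53.300 kJ/min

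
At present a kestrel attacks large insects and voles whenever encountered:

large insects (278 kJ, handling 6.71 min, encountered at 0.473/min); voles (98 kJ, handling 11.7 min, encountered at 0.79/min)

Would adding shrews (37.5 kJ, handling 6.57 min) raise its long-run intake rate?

Intake rate on the current diet: R = (0.473×278 + 0.79×98) / (1 + 0.473×6.71 + 0.79×11.7) = 208.9/13.42 = 15.57 kJ/min.
shrews: E/h = 37.5/6.57 = 5.708 kJ/min.
5.708 < 15.57, so adding shrews would lower the average — exclude it.

No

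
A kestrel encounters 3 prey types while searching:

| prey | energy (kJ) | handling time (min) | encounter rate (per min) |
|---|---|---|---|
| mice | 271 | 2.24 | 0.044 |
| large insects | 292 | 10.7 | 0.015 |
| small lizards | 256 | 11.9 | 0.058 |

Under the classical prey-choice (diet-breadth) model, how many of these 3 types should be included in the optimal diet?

Rank by E/h (kJ/min): mice 121, large insects 27.3, small lizards 21.5. Include each in turn until the next type's E/h falls below the running intake rate.
Rate on top 1: 10.85. large insects: 27.3 > 10.85 → include.
Rate on top 2: 12.95. small lizards: 21.5 > 12.95 → include.
Optimal diet: mice, large insects, small lizards — 3 of 3 types.

3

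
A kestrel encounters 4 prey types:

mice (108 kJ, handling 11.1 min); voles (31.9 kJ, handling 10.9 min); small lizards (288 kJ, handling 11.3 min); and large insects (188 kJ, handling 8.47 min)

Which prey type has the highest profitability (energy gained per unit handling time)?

Profitability E/h (kJ/min): mice = 108/11.1 = 9.73, voles = 31.9/10.9 = 2.93, small lizards = 288/11.3 = 25.5, large insects = 188/8.47 = 22.2.
Ranked: small lizards > large insects > mice > voles.

small lizards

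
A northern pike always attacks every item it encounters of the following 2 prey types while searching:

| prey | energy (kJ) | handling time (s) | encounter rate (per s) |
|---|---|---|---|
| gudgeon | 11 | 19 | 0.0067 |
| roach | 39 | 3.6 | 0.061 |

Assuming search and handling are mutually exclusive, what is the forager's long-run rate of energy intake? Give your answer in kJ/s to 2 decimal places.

R = Σλ_iE_i / (1 + Σλ_ih_i)
Numerator: 0.0067×11 + 0.061×39 = 2.453
Denominator: 1 + 0.0067×19 + 0.061×3.6 = 1.347
R = 2.453/1.347 = 1.821 kJ/s

1.82 kJ/s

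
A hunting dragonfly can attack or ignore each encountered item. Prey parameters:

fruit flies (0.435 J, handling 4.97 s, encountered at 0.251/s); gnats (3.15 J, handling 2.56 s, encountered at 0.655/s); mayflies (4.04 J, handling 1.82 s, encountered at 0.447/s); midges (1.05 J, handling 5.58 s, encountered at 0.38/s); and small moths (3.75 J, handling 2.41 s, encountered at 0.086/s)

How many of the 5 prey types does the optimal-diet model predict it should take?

Profitabilities (E/h, J/s): mayflies 2.22, small moths 1.56, gnats 1.23, midges 0.188, fruit flies 0.0875. Add prey in this order while the next type's profitability exceeds the intake rate on those already taken.
Rate on top 1: 0.9958. small moths: 1.56 > 0.9958 → include.
Rate on top 2: 1.053. gnats: 1.23 > 1.053 → include.
Rate on top 3: 1.134. midges: 0.188 < 1.134 → exclude; stop.
Optimal diet: mayflies, small moths, gnats — 3 of 5 types.

3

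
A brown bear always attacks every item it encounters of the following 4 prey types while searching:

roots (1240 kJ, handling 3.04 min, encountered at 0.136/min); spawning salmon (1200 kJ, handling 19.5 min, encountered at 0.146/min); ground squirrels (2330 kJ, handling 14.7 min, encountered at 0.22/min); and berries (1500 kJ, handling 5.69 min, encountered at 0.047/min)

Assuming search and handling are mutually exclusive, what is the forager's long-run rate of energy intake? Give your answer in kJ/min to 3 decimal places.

R = Σλ_iE_i / (1 + Σλ_ih_i)
Numerator: 0.136×1240 + 0.146×1200 + 0.22×2330 + 0.047×1500 = 926.9
Denominator: 1 + 0.136×3.04 + 0.146×19.5 + 0.22×14.7 + 0.047×5.69 = 7.762
R = 926.9/7.762 = 119.4 kJ/min

119.422 kJ/min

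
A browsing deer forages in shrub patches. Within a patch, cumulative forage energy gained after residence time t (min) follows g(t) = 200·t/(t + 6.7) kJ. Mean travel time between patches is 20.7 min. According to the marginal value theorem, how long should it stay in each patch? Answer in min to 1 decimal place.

Optimal t* satisfies g'(t*) = g(t*)/(T + t*).
g'(t) = 200·6.7/(t + 6.7)². Setting 200·6.7/(t+6.7)² = 200t/[(t+6.7)(20.7+t)] gives 6.7(20.7+t) = t(t+6.7), so t² = 6.7×20.7 = 138.7.
t* = √138.7 = 11.78 min.

11.8 min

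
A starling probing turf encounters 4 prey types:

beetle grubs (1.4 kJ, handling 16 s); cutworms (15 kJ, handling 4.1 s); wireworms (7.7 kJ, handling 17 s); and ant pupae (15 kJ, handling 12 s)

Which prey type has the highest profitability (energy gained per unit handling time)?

Profitability E/h (kJ/s): beetle grubs = 1.4/16 = 0.0875, cutworms = 15/4.1 = 3.66, wireworms = 7.7/17 = 0.453, ant pupae = 15/12 = 1.25.
Ranked: cutworms > ant pupae > wireworms > beetle grubs.

cutworms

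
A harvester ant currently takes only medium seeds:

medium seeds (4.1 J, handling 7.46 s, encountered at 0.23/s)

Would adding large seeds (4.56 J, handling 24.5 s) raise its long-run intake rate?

No

Intake rate on the current diet: R = (0.23×4.1) / (1 + 0.23×7.46) = 0.943/2.716 = 0.3472 J/s.
Profitability of large seeds: 4.56/24.5 = 0.1861 J/s.
Since 0.1861 < R, time spent handling large seeds is better spent searching.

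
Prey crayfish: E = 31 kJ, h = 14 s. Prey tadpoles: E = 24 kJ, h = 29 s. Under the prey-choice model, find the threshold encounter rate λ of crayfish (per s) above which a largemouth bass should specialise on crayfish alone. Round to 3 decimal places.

At the threshold, the rate on crayfish alone equals the profitability of tadpoles: λ·31/(1 + λ·14) = 24/29 = 0.8276.
Rearranging, λ(31 − 0.8276×14) = 0.8276, so λ = 0.8276/19.41 = 0.04263 per s.

0.043 per s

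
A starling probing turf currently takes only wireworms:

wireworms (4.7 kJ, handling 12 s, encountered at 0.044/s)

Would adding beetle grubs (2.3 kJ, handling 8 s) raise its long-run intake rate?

Yes

On wireworms alone, R = ΣλE/(1+Σλh) = 0.2068/1.528 = 0.1353 kJ/s.
Profitability of beetle grubs: 2.3/8 = 0.2875 kJ/s.
Since 0.2875 > R, including beetle grubs increases the long-run rate.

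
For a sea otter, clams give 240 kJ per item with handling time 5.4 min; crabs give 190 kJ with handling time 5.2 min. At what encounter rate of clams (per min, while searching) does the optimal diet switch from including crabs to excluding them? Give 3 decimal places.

0.856 per min

Drop crabs once their profitability E₂/h₂ falls below the rate achievable on clams alone: E₂/h₂ = λE₁/(1 + λh₁).
Solve for λ: λE₁h₂ = E₂(1 + λh₁) → λ(E₁h₂ − E₂h₁) = E₂ → λ = E₂/(E₁h₂ − E₂h₁).
λ = 190/(240×5.2 − 190×5.4) = 190/222 = 0.8559 per min.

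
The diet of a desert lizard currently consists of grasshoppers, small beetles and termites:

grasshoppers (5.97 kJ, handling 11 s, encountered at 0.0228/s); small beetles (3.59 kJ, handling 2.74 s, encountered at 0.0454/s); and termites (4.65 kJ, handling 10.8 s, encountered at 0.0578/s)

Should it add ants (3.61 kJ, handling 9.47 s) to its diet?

Yes

Current rate: (0.0228×5.97 + 0.0454×3.59 + 0.0578×4.65)/(1 + 0.0228×11 + 0.0454×2.74 + 0.0578×10.8) = 0.284 kJ/s.
Profitability of ants: 3.61/9.47 = 0.3812 kJ/s.
Since 0.3812 > R, including ants increases the long-run rate.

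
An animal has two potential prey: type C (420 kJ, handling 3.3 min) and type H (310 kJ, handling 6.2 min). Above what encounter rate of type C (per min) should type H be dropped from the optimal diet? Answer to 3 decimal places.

0.196 per min

Drop type H once their profitability E₂/h₂ falls below the rate achievable on type C alone: E₂/h₂ = λE₁/(1 + λh₁).
Solve for λ: λE₁h₂ = E₂(1 + λh₁) → λ(E₁h₂ − E₂h₁) = E₂ → λ = E₂/(E₁h₂ − E₂h₁).
λ = 310/(420×6.2 − 310×3.3) = 310/1581 = 0.1961 per min.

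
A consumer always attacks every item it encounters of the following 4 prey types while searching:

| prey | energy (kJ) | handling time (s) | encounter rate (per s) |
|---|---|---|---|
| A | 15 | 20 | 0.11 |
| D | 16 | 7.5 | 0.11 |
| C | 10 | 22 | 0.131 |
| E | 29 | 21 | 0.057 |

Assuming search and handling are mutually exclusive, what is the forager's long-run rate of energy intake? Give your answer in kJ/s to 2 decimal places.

0.79 kJ/s

R = (0.11×15 + 0.11×16 + 0.131×10 + 0.057×29) / (1 + 0.11×20 + 0.11×7.5 + 0.131×22 + 0.057×21) = 6.373/8.104 = 0.7864 kJ/s.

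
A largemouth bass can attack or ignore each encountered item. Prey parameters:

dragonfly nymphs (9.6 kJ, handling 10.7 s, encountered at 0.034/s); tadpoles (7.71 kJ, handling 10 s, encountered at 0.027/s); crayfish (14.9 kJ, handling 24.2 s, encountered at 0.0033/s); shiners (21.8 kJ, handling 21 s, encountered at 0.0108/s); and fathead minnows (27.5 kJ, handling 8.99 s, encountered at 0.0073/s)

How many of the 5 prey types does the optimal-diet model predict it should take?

Rank by E/h (kJ/s): fathead minnows 3.06, shiners 1.04, dragonfly nymphs 0.897, tadpoles 0.771, crayfish 0.616. Include each in turn until the next type's E/h falls below the running intake rate.
Rate on top 1: 0.1884. shiners: 1.04 > 0.1884 → include.
Rate on top 2: 0.3375. dragonfly nymphs: 0.897 > 0.3375 → include.
Rate on top 3: 0.4604. tadpoles: 0.771 > 0.4604 → include.
Rate on top 4: 0.504. crayfish: 0.616 > 0.504 → include.
Optimal diet: fathead minnows, shiners, dragonfly nymphs, tadpoles, crayfish — 5 of 5 types.

5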